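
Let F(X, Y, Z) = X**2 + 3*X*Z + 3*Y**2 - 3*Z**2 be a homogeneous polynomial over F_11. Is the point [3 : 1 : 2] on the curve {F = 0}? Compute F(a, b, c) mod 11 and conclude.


F(3,1,2) ≡ 7 (mod 11); P is NOT on the curve.

Evaluate F(3, 1, 2) term-by-term (mod 11).
  X**2 ↦ 1·9·1·1 = 9
  3*X*Z ↦ 3·3·1·2 = 18
  3*Y**2 ↦ 3·1·1·1 = 3
  -3*Z**2 ↦ -3·1·1·4 = -12
Sum: F(3, 1, 2) = (9) + (18) + (3) + (-12) = 18.
Reducing mod 11: 18 ≡ 7 (mod 11).
Since F(a, b, c) ≡ 7 ≠ 0 (mod 11), P does NOT lie on the curve.


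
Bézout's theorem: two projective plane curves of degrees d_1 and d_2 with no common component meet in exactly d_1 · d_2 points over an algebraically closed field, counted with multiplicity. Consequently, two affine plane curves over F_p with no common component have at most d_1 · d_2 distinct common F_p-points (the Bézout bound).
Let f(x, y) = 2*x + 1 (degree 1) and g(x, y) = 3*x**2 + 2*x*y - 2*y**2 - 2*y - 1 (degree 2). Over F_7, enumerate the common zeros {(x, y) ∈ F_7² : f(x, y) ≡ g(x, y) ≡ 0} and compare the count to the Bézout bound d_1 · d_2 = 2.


Common zeros: {(3, 1)}; count = 1; Bézout bound = 2.

deg(f) = 1, deg(g) = 2, so Bézout bound = 2.
Scan x ∈ F_7. For each x, list the y ∈ F_7 with f(x, y) ≡ 0 and those with g(x, y) ≡ 0 (mod 7); the common zeros in that column are the intersection.
  x = 0: f ≡ 0 at y ∈ ∅; g ≡ 0 at y ∈ ∅; common: ∅.
  x = 1: f ≡ 0 at y ∈ ∅; g ≡ 0 at y ∈ {1, 6}; common: ∅.
  x = 2: f ≡ 0 at y ∈ ∅; g ≡ 0 at y ∈ {2, 6}; common: ∅.
  x = 3: f ≡ 0 at y ∈ {0, 1, 2, 3, 4, 5, 6}; g ≡ 0 at y ∈ {1}; common: {1}.
  x = 4: f ≡ 0 at y ∈ ∅; g ≡ 0 at y ∈ ∅; common: ∅.
  x = 5: f ≡ 0 at y ∈ ∅; g ≡ 0 at y ∈ ∅; common: ∅.
  x = 6: f ≡ 0 at y ∈ ∅; g ≡ 0 at y ∈ {2, 3}; common: ∅.
Collecting: common zeros = {(3, 1)}, so the count is 1.
Comparison with the Bézout bound: 1 ≤ 2 = deg(f)·deg(g), as expected for curves with no common component (the affine F_7-count falls short of the bound because intersections may lie at infinity, over extension fields, or carry multiplicity).


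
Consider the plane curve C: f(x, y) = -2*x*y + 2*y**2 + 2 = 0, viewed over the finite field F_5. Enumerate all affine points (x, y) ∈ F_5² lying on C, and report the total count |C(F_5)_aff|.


Affine F_5-points: {(0, 2), (0, 3), (2, 1), (3, 4)}; count = 4.

For each of the 25 pairs (x, y) ∈ F_5², evaluate f(x, y) mod 5. Record the zeros.
  x = 0: [0↦2, 1↦4, 2↦0, 3↦0, 4↦4]  zeros at y ∈ {2, 3}
  x = 1: [0↦2, 1↦2, 2↦1, 3↦4, 4↦1]  zeros at y ∈ ∅
  x = 2: [0↦2, 1↦0, 2↦2, 3↦3, 4↦3]  zeros at y ∈ {1}
  x = 3: [0↦2, 1↦3, 2↦3, 3↦2, 4↦0]  zeros at y ∈ {4}
  x = 4: [0↦2, 1↦1, 2↦4, 3↦1, 4↦2]  zeros at y ∈ ∅
Collecting zeros: affine points = {(0, 2), (0, 3), (2, 1), (3, 4)}.
Total count |C(F_5)_aff| = 4.


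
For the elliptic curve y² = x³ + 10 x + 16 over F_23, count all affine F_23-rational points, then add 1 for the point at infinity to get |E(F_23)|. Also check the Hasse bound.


Affine points = {(0, 4), (0, 19), (1, 2), (1, 21), (3, 2), (3, 21), (6, 4), (6, 19), (10, 9), (10, 14), (11, 10), (11, 13), (12, 1), (12, 22), (14, 5), (14, 18), (17, 4), (17, 19), (18, 5), (18, 18), (19, 2), (19, 21)}; affine count = 22; |E(F_23)| = 23.

Discriminant check: Δ ∝ 4a³ + 27b² = 4·10³ + 27·16² = 4·1000 + 27·256 ≡ 10 (mod 23). Nonzero ⇒ E is nonsingular.
For each x ∈ F_23, compute rhs = x³ + 10·x + 16 mod 23, then count y ∈ F_23 with y² ≡ rhs.
  x = 0: rhs = 16, matching y values: 4, 19 (2 points).
  x = 1: rhs = 4, matching y values: 2, 21 (2 points).
  x = 2: rhs = 21, matching y values: none (0 points).
  x = 3: rhs = 4, matching y values: 2, 21 (2 points).
  x = 4: rhs = 5, matching y values: none (0 points).
  x = 5: rhs = 7, matching y values: none (0 points).
  x = 6: rhs = 16, matching y values: 4, 19 (2 points).
  x = 7: rhs = 15, matching y values: none (0 points).
  x = 8: rhs = 10, matching y values: none (0 points).
  x = 9: rhs = 7, matching y values: none (0 points).
  x = 10: rhs = 12, matching y values: 9, 14 (2 points).
  x = 11: rhs = 8, matching y values: 10, 13 (2 points).
  x = 12: rhs = 1, matching y values: 1, 22 (2 points).
  x = 13: rhs = 20, matching y values: none (0 points).
  x = 14: rhs = 2, matching y values: 5, 18 (2 points).
  x = 15: rhs = 22, matching y values: none (0 points).
  x = 16: rhs = 17, matching y values: none (0 points).
  x = 17: rhs = 16, matching y values: 4, 19 (2 points).
  x = 18: rhs = 2, matching y values: 5, 18 (2 points).
  x = 19: rhs = 4, matching y values: 2, 21 (2 points).
  x = 20: rhs = 5, matching y values: none (0 points).
  x = 21: rhs = 11, matching y values: none (0 points).
  x = 22: rhs = 5, matching y values: none (0 points).
Total affine count: 22.
Full point count |E(F_23)| = 22 + 1 = 23.
Hasse bound: |23 − (23+1)| = |-1| = 1 ≤ 2√23 ≈ 9.5917 ✓.


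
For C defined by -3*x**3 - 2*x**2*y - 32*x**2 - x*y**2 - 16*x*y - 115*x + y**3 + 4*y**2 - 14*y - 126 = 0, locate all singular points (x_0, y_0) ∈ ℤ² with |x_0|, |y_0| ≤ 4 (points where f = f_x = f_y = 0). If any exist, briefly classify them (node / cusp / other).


Singular points: {(-3, -2)}; classification: node.

Compute partial derivatives:
  f_x = -9*x**2 - 4*x*y - 64*x - y**2 - 16*y - 115.
  f_y = -2*x**2 - 2*x*y - 16*x + 3*y**2 + 8*y - 14.
Scan x_0 ∈ {−4, ..., 4}. For each x_0, f_y(x_0, y) is a polynomial in y; find its integer roots y ∈ {−4, ..., 4}, then test f_x and f at those candidates.
  x = -4: f_y(-4, y) = 3*y**2 + 16*y + 18; no integer root y with |y| ≤ 4.
  x = -3: f_y(-3, y) = 3*y**2 + 14*y + 16; vanishes at y ∈ {-2}. (-3, -2): f_x = 0, f = 0 — SINGULAR.
  x = -2: f_y(-2, y) = 3*y**2 + 12*y + 10; no integer root y with |y| ≤ 4.
  x = -1: f_y(-1, y) = 3*y**2 + 10*y; vanishes at y ∈ {0}. (-1, 0): f_x = -60 ≠ 0.
  x = 0: f_y(0, y) = 3*y**2 + 8*y - 14; no integer root y with |y| ≤ 4.
  x = 1: f_y(1, y) = 3*y**2 + 6*y - 32; no integer root y with |y| ≤ 4.
  x = 2: f_y(2, y) = 3*y**2 + 4*y - 54; no integer root y with |y| ≤ 4.
  x = 3: f_y(3, y) = 3*y**2 + 2*y - 80; no integer root y with |y| ≤ 4.
  x = 4: f_y(4, y) = 3*y**2 - 110; no integer root y with |y| ≤ 4.
Only singular point on the grid: (-3, -2).
Classify: substitute x = -3 + u, y = -2 + v and expand: f = -3*u**3 - 2*u**2*v - u**2 - u*v**2 + v**3 + v**2.
No constant or linear terms (consistent with a singular point). Quadratic part: -u**2 + v**2. Cubic part: -3*u**3 - 2*u**2*v - u*v**2 + v**3.
The quadratic part v**2 - u**2 = (v − u)(v + u) splits into two distinct linear factors, so there are two distinct tangent lines y − -2 = ±(x − -3) — this is a node (ordinary double point).
Classification: node.


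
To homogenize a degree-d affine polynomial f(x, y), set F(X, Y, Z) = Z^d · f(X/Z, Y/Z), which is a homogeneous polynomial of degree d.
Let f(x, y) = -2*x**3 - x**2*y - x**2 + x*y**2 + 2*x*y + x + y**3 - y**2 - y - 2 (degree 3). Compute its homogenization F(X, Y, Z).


F(X, Y, Z) = -2*X**3 - X**2*Y - X**2*Z + X*Y**2 + 2*X*Y*Z + X*Z**2 + Y**3 - Y**2*Z - Y*Z**2 - 2*Z**3

deg(f) = 3.
Substitute x = X/Z, y = Y/Z into f, then multiply by Z^3.
  monomial -2·x^3·y^0 ↦ -2·X^3·Y^0·Z^0.
  monomial -1·x^2·y^1 ↦ -1·X^2·Y^1·Z^0.
  monomial -1·x^2·y^0 ↦ -1·X^2·Y^0·Z^1.
  monomial 1·x^1·y^2 ↦ 1·X^1·Y^2·Z^0.
  monomial 2·x^1·y^1 ↦ 2·X^1·Y^1·Z^1.
  monomial 1·x^1·y^0 ↦ 1·X^1·Y^0·Z^2.
  monomial 1·x^0·y^3 ↦ 1·X^0·Y^3·Z^0.
  monomial -1·x^0·y^2 ↦ -1·X^0·Y^2·Z^1.
  monomial -1·x^0·y^1 ↦ -1·X^0·Y^1·Z^2.
  monomial -2·x^0·y^0 ↦ -2·X^0·Y^0·Z^3.
Collecting: F(X, Y, Z) = -2*X**3 - X**2*Y - X**2*Z + X*Y**2 + 2*X*Y*Z + X*Z**2 + Y**3 - Y**2*Z - Y*Z**2 - 2*Z**3.


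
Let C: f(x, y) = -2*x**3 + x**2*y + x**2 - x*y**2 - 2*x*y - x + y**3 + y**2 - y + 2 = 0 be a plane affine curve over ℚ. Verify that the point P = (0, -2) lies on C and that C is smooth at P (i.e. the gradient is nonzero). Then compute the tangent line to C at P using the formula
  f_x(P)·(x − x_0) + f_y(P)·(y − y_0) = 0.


Tangent line at P: -x + 7*y + 14 = 0.

Step 1: f(0, -2) = 0, so P lies on C.
Step 2: partial derivatives
  f_x(x, y) = -6*x**2 + 2*x*y + 2*x - y**2 - 2*y - 1, f_y(x, y) = x**2 - 2*x*y - 2*x + 3*y**2 + 2*y - 1.
  f_x(P) = -1, f_y(P) = 7 (gradient nonzero, so P is smooth).
Step 3: tangent line at P: -1·(x − 0) + 7·(y − -2) = 0.
Expanding: -x + 7*y + 14 = 0.


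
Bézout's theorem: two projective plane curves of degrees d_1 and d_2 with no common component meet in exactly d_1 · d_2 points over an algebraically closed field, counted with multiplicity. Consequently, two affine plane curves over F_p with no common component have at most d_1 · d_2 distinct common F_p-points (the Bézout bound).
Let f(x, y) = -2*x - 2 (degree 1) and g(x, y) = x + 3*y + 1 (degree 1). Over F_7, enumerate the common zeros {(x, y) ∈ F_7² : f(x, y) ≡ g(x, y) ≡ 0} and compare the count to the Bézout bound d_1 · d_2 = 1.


Common zeros: {(6, 0)}; count = 1; Bézout bound = 1.

deg(f) = 1, deg(g) = 1, so Bézout bound = 1.
Scan x ∈ F_7. For each x, list the y ∈ F_7 with f(x, y) ≡ 0 and those with g(x, y) ≡ 0 (mod 7); the common zeros in that column are the intersection.
  x = 0: f ≡ 0 at y ∈ ∅; g ≡ 0 at y ∈ {2}; common: ∅.
  x = 1: f ≡ 0 at y ∈ ∅; g ≡ 0 at y ∈ {4}; common: ∅.
  x = 2: f ≡ 0 at y ∈ ∅; g ≡ 0 at y ∈ {6}; common: ∅.
  x = 3: f ≡ 0 at y ∈ ∅; g ≡ 0 at y ∈ {1}; common: ∅.
  x = 4: f ≡ 0 at y ∈ ∅; g ≡ 0 at y ∈ {3}; common: ∅.
  x = 5: f ≡ 0 at y ∈ ∅; g ≡ 0 at y ∈ {5}; common: ∅.
  x = 6: f ≡ 0 at y ∈ {0, 1, 2, 3, 4, 5, 6}; g ≡ 0 at y ∈ {0}; common: {0}.
Collecting: common zeros = {(6, 0)}, so the count is 1.
Comparison with the Bézout bound: 1 ≤ 1 = deg(f)·deg(g), as expected for curves with no common component (the bound is attained).


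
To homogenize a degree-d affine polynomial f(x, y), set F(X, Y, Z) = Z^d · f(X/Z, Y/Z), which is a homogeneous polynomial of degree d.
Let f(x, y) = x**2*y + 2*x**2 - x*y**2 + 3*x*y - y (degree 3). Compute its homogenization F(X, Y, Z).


F(X, Y, Z) = X**2*Y + 2*X**2*Z - X*Y**2 + 3*X*Y*Z - Y*Z**2

deg(f) = 3.
Substitute x = X/Z, y = Y/Z into f, then multiply by Z^3.
  monomial 1·x^2·y^1 ↦ 1·X^2·Y^1·Z^0.
  monomial 2·x^2·y^0 ↦ 2·X^2·Y^0·Z^1.
  monomial -1·x^1·y^2 ↦ -1·X^1·Y^2·Z^0.
  monomial 3·x^1·y^1 ↦ 3·X^1·Y^1·Z^1.
  monomial -1·x^0·y^1 ↦ -1·X^0·Y^1·Z^2.
Collecting: F(X, Y, Z) = X**2*Y + 2*X**2*Z - X*Y**2 + 3*X*Y*Z - Y*Z**2.


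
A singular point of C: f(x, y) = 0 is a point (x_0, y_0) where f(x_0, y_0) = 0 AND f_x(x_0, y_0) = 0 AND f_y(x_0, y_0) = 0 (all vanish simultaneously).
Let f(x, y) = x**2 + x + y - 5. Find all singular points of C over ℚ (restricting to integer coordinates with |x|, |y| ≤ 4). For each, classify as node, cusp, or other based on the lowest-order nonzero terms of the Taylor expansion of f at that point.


No singular points in the scanned grid; C is smooth there.

Compute partial derivatives:
  f_x = 2*x + 1.
  f_y = 1.
f_y = 1 is a nonzero constant, so f_y never vanishes: no point (x, y) can satisfy f = f_x = f_y = 0. In particular no (x, y) ∈ {−4, ..., 4}² is singular; the curve is smooth.


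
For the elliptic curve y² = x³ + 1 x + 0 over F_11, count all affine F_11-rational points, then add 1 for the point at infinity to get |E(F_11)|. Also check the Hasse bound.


Affine points = {(0, 0), (5, 3), (5, 8), (7, 3), (7, 8), (8, 5), (8, 6), (9, 1), (9, 10), (10, 3), (10, 8)}; affine count = 11; |E(F_11)| = 12.

Discriminant check: Δ ∝ 4a³ + 27b² = 4·1³ + 27·0² = 4·1 + 27·0 ≡ 4 (mod 11). Nonzero ⇒ E is nonsingular.
For each x ∈ F_11, compute rhs = x³ + 1·x + 0 mod 11, then count y ∈ F_11 with y² ≡ rhs.
  x = 0: rhs = 0, matching y values: 0 (1 points).
  x = 1: rhs = 2, matching y values: none (0 points).
  x = 2: rhs = 10, matching y values: none (0 points).
  x = 3: rhs = 8, matching y values: none (0 points).
  x = 4: rhs = 2, matching y values: none (0 points).
  x = 5: rhs = 9, matching y values: 3, 8 (2 points).
  x = 6: rhs = 2, matching y values: none (0 points).
  x = 7: rhs = 9, matching y values: 3, 8 (2 points).
  x = 8: rhs = 3, matching y values: 5, 6 (2 points).
  x = 9: rhs = 1, matching y values: 1, 10 (2 points).
  x = 10: rhs = 9, matching y values: 3, 8 (2 points).
Total affine count: 11.
Full point count |E(F_11)| = 11 + 1 = 12.
Hasse bound: |12 − (11+1)| = |0| = 0 ≤ 2√11 ≈ 6.6332 ✓.


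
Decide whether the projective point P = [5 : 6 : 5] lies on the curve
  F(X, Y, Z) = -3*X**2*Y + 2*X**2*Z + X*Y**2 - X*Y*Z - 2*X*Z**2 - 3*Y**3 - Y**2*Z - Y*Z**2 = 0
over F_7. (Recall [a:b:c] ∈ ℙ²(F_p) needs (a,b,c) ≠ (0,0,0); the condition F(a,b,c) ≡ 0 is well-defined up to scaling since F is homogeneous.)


F(5,6,5) ≡ 2 (mod 7); P is NOT on the curve.

Evaluate F(5, 6, 5) term-by-term (mod 7).
  -3*X**2*Y ↦ -3·25·6·1 = -450
  2*X**2*Z ↦ 2·25·1·5 = 250
  X*Y**2 ↦ 1·5·36·1 = 180
  -X*Y*Z ↦ -1·5·6·5 = -150
  -2*X*Z**2 ↦ -2·5·1·25 = -250
  -3*Y**3 ↦ -3·1·216·1 = -648
  -Y**2*Z ↦ -1·1·36·5 = -180
  -Y*Z**2 ↦ -1·1·6·25 = -150
Sum: F(5, 6, 5) = (-450) + (250) + (180) + (-150) + (-250) + (-648) + (-180) + (-150) = -1398.
Reducing mod 7: -1398 ≡ 2 (mod 7).
Since F(a, b, c) ≡ 2 ≠ 0 (mod 7), P does NOT lie on the curve.


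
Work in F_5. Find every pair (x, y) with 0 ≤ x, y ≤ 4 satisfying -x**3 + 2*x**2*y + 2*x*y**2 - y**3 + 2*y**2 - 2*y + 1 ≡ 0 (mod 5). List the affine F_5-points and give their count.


Affine F_5-points: {(0, 1), (1, 0), (1, 4), (3, 2), (4, 3)}; count = 5.

For each of the 25 pairs (x, y) ∈ F_5², evaluate f(x, y) mod 5. Record the zeros.
  x = 0: [0↦1, 1↦0, 2↦2, 3↦1, 4↦1]  zeros at y ∈ {1}
  x = 1: [0↦0, 1↦3, 2↦3, 3↦4, 4↦0]  zeros at y ∈ {0, 4}
  x = 2: [0↦3, 1↦4, 2↦1, 3↦3, 4↦4]  zeros at y ∈ ∅
  x = 3: [0↦4, 1↦2, 2↦0, 3↦2, 4↦2]  zeros at y ∈ {2}
  x = 4: [0↦2, 1↦1, 2↦4, 3↦0, 4↦3]  zeros at y ∈ {3}
Collecting zeros: affine points = {(0, 1), (1, 0), (1, 4), (3, 2), (4, 3)}.
Total count |C(F_5)_aff| = 5.


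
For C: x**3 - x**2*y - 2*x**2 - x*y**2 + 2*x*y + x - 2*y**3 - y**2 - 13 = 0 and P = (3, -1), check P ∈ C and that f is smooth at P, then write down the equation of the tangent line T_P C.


Tangent line at P: 19*x - y - 58 = 0.

Step 1: f(3, -1) = 0, so P lies on C.
Step 2: partial derivatives
  f_x(x, y) = 3*x**2 - 2*x*y - 4*x - y**2 + 2*y + 1, f_y(x, y) = -x**2 - 2*x*y + 2*x - 6*y**2 - 2*y.
  f_x(P) = 19, f_y(P) = -1 (gradient nonzero, so P is smooth).
Step 3: tangent line at P: 19·(x − 3) + -1·(y − -1) = 0.
Expanding: 19*x - y - 58 = 0.


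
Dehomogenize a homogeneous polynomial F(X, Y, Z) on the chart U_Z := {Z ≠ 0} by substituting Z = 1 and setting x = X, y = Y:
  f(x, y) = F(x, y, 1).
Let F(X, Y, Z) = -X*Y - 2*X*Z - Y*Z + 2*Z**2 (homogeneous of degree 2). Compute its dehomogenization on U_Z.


f(x, y) = -x*y - 2*x - y + 2

On U_Z we set Z = 1. Each monomial c·X^i·Y^j·Z^k in F becomes c·x^i·y^j·1^k = c·x^i·y^j.
Substituting Z = 1: F(X, Y, 1) = -x*y - 2*x - y + 2.
Note: deg(f) ≤ deg(F) = 2; strict inequality happens when F is divisible by Z (lost terms).


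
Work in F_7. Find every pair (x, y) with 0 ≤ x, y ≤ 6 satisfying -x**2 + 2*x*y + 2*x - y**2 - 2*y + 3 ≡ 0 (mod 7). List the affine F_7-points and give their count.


Affine F_7-points: {(0, 1), (0, 4), (1, 2), (1, 5), (2, 3), (2, 6), (3, 0), (3, 4), (4, 1), (4, 5), (5, 2), (5, 6), (6, 0), (6, 3)}; count = 14.

For each of the 49 pairs (x, y) ∈ F_7², evaluate f(x, y) mod 7. Record the zeros.
  x = 0: [0↦3, 1↦0, 2↦2, 3↦2, 4↦0, 5↦3, 6↦4]  zeros at y ∈ {1, 4}
  x = 1: [0↦4, 1↦3, 2↦0, 3↦2, 4↦2, 5↦0, 6↦3]  zeros at y ∈ {2, 5}
  x = 2: [0↦3, 1↦4, 2↦3, 3↦0, 4↦2, 5↦2, 6↦0]  zeros at y ∈ {3, 6}
  x = 3: [0↦0, 1↦3, 2↦4, 3↦3, 4↦0, 5↦2, 6↦2]  zeros at y ∈ {0, 4}
  x = 4: [0↦2, 1↦0, 2↦3, 3↦4, 4↦3, 5↦0, 6↦2]  zeros at y ∈ {1, 5}
  x = 5: [0↦2, 1↦2, 2↦0, 3↦3, 4↦4, 5↦3, 6↦0]  zeros at y ∈ {2, 6}
  x = 6: [0↦0, 1↦2, 2↦2, 3↦0, 4↦3, 5↦4, 6↦3]  zeros at y ∈ {0, 3}
Collecting zeros: affine points = {(0, 1), (0, 4), (1, 2), (1, 5), (2, 3), (2, 6), (3, 0), (3, 4), (4, 1), (4, 5), (5, 2), (5, 6), (6, 0), (6, 3)}.
Total count |C(F_7)_aff| = 14.


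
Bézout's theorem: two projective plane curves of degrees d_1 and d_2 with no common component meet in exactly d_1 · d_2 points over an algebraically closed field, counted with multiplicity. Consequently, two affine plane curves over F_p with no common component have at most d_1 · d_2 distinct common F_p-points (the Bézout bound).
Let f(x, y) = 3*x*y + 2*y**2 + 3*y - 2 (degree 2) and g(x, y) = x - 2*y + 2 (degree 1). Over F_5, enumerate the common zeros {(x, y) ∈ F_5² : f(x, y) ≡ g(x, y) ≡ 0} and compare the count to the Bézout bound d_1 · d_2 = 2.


Common zeros: ∅; count = 0; Bézout bound = 2.

deg(f) = 2, deg(g) = 1, so Bézout bound = 2.
Scan x ∈ F_5. For each x, list the y ∈ F_5 with f(x, y) ≡ 0 and those with g(x, y) ≡ 0 (mod 5); the common zeros in that column are the intersection.
  x = 0: f ≡ 0 at y ∈ {3}; g ≡ 0 at y ∈ {1}; common: ∅.
  x = 1: f ≡ 0 at y ∈ ∅; g ≡ 0 at y ∈ {4}; common: ∅.
  x = 2: f ≡ 0 at y ∈ ∅; g ≡ 0 at y ∈ {2}; common: ∅.
  x = 3: f ≡ 0 at y ∈ {2}; g ≡ 0 at y ∈ {0}; common: ∅.
  x = 4: f ≡ 0 at y ∈ {1, 4}; g ≡ 0 at y ∈ {3}; common: ∅.
Collecting: common zeros = ∅, so the count is 0.
Comparison with the Bézout bound: 0 ≤ 2 = deg(f)·deg(g), as expected for curves with no common component (the affine F_5-count falls short of the bound because intersections may lie at infinity, over extension fields, or carry multiplicity).


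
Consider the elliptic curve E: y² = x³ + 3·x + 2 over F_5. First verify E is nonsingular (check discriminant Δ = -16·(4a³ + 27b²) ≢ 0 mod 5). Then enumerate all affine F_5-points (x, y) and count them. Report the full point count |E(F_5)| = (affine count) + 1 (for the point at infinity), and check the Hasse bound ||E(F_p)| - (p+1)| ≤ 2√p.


Affine points = {(1, 1), (1, 4), (2, 1), (2, 4)}; affine count = 4; |E(F_5)| = 5.

Discriminant check: Δ ∝ 4a³ + 27b² = 4·3³ + 27·2² = 4·27 + 27·4 ≡ 1 (mod 5). Nonzero ⇒ E is nonsingular.
For each x ∈ F_5, compute rhs = x³ + 3·x + 2 mod 5, then count y ∈ F_5 with y² ≡ rhs.
  x = 0: rhs = 2, matching y values: none (0 points).
  x = 1: rhs = 1, matching y values: 1, 4 (2 points).
  x = 2: rhs = 1, matching y values: 1, 4 (2 points).
  x = 3: rhs = 3, matching y values: none (0 points).
  x = 4: rhs = 3, matching y values: none (0 points).
Total affine count: 4.
Full point count |E(F_5)| = 4 + 1 = 5.
Hasse bound: |5 − (5+1)| = |-1| = 1 ≤ 2√5 ≈ 4.4721 ✓.


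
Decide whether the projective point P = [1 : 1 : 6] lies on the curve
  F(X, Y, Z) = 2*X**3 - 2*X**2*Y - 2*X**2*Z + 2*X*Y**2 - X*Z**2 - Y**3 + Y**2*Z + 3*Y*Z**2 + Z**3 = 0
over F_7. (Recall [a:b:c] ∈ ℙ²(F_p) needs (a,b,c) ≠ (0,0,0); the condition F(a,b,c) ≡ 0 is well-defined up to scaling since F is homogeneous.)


F(1,1,6) ≡ 3 (mod 7); P is NOT on the curve.

Evaluate F(1, 1, 6) term-by-term (mod 7).
  2*X**3 ↦ 2·1·1·1 = 2
  -2*X**2*Y ↦ -2·1·1·1 = -2
  -2*X**2*Z ↦ -2·1·1·6 = -12
  2*X*Y**2 ↦ 2·1·1·1 = 2
  -X*Z**2 ↦ -1·1·1·36 = -36
  -Y**3 ↦ -1·1·1·1 = -1
  Y**2*Z ↦ 1·1·1·6 = 6
  3*Y*Z**2 ↦ 3·1·1·36 = 108
  Z**3 ↦ 1·1·1·216 = 216
Sum: F(1, 1, 6) = (2) + (-2) + (-12) + (2) + (-36) + (-1) + (6) + (108) + (216) = 283.
Reducing mod 7: 283 ≡ 3 (mod 7).
Since F(a, b, c) ≡ 3 ≠ 0 (mod 7), P does NOT lie on the curve.


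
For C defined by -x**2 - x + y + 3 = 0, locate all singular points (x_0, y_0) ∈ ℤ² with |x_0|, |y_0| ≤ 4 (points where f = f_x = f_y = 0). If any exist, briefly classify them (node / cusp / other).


No singular points in the scanned grid; C is smooth there.

Compute partial derivatives:
  f_x = -2*x - 1.
  f_y = 1.
f_y = 1 is a nonzero constant, so f_y never vanishes: no point (x, y) can satisfy f = f_x = f_y = 0. In particular no (x, y) ∈ {−4, ..., 4}² is singular; the curve is smooth.


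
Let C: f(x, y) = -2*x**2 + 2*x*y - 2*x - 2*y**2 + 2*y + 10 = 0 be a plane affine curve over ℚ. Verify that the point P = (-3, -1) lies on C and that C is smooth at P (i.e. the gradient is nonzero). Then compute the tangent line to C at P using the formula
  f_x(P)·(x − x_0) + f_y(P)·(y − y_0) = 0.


Tangent line at P: 8*x + 24 = 0.

Step 1: f(-3, -1) = 0, so P lies on C.
Step 2: partial derivatives
  f_x(x, y) = -4*x + 2*y - 2, f_y(x, y) = 2*x - 4*y + 2.
  f_x(P) = 8, f_y(P) = 0 (gradient nonzero, so P is smooth).
Step 3: tangent line at P: 8·(x − -3) + 0·(y − -1) = 0.
Expanding: 8*x + 24 = 0.


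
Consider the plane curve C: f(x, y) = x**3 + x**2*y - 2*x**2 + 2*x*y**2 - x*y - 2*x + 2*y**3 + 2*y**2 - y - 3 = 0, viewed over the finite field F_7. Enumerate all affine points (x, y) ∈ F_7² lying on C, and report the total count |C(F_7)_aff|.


Affine F_7-points: {(0, 1), (1, 4), (2, 0), (2, 2), (3, 0), (4, 0), (5, 5), (6, 2), (6, 6)}; count = 9.

For each of the 49 pairs (x, y) ∈ F_7², evaluate f(x, y) mod 7. Record the zeros.
  x = 0: [0↦4, 1↦0, 2↦5, 3↦3, 4↦6, 5↦5, 6↦5]  zeros at y ∈ {1}
  x = 1: [0↦1, 1↦6, 2↦3, 3↦4, 4↦0, 5↦3, 6↦4]  zeros at y ∈ {4}
  x = 2: [0↦0, 1↦2, 2↦0, 3↦6, 4↦4, 5↦6, 6↦3]  zeros at y ∈ {0, 2}
  x = 3: [0↦0, 1↦1, 2↦2, 3↦1, 4↦3, 5↦6, 6↦1]  zeros at y ∈ {0}
  x = 4: [0↦0, 1↦2, 2↦1, 3↦2, 4↦3, 5↦2, 6↦4]  zeros at y ∈ {0}
  x = 5: [0↦6, 1↦4, 2↦3, 3↦1, 4↦3, 5↦0, 6↦4]  zeros at y ∈ {5}
  x = 6: [0↦3, 1↦6, 2↦0, 3↦4, 4↦2, 5↦6, 6↦0]  zeros at y ∈ {2, 6}
Collecting zeros: affine points = {(0, 1), (1, 4), (2, 0), (2, 2), (3, 0), (4, 0), (5, 5), (6, 2), (6, 6)}.
Total count |C(F_7)_aff| = 9.


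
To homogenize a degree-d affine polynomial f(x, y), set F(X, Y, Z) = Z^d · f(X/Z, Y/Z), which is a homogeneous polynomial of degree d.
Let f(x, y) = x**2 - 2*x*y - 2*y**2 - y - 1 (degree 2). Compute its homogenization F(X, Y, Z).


F(X, Y, Z) = X**2 - 2*X*Y - 2*Y**2 - Y*Z - Z**2

deg(f) = 2.
Substitute x = X/Z, y = Y/Z into f, then multiply by Z^2.
  monomial 1·x^2·y^0 ↦ 1·X^2·Y^0·Z^0.
  monomial -2·x^1·y^1 ↦ -2·X^1·Y^1·Z^0.
  monomial -2·x^0·y^2 ↦ -2·X^0·Y^2·Z^0.
  monomial -1·x^0·y^1 ↦ -1·X^0·Y^1·Z^1.
  monomial -1·x^0·y^0 ↦ -1·X^0·Y^0·Z^2.
Collecting: F(X, Y, Z) = X**2 - 2*X*Y - 2*Y**2 - Y*Z - Z**2.


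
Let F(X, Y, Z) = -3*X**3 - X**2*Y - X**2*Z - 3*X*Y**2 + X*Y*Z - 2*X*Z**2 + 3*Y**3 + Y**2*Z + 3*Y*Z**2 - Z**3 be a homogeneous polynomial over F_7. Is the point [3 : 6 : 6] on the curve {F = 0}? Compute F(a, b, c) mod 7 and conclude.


F(3,6,6) ≡ 3 (mod 7); P is NOT on the curve.

Evaluate F(3, 6, 6) term-by-term (mod 7).
  -3*X**3 ↦ -3·27·1·1 = -81
  -X**2*Y ↦ -1·9·6·1 = -54
  -X**2*Z ↦ -1·9·1·6 = -54
  -3*X*Y**2 ↦ -3·3·36·1 = -324
  X*Y*Z ↦ 1·3·6·6 = 108
  -2*X*Z**2 ↦ -2·3·1·36 = -216
  3*Y**3 ↦ 3·1·216·1 = 648
  Y**2*Z ↦ 1·1·36·6 = 216
  3*Y*Z**2 ↦ 3·1·6·36 = 648
  -Z**3 ↦ -1·1·1·216 = -216
Sum: F(3, 6, 6) = (-81) + (-54) + (-54) + (-324) + (108) + (-216) + (648) + (216) + (648) + (-216) = 675.
Reducing mod 7: 675 ≡ 3 (mod 7).
Since F(a, b, c) ≡ 3 ≠ 0 (mod 7), P does NOT lie on the curve.


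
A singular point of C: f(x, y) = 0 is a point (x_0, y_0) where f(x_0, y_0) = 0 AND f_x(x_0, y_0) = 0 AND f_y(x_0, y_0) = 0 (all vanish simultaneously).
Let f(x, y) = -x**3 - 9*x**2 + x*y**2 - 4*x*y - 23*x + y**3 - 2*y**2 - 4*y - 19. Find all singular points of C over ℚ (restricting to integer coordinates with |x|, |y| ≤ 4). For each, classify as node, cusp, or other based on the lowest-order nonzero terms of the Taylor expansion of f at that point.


Singular points: {(-3, 2)}; classification: cusp.

Compute partial derivatives:
  f_x = -3*x**2 - 18*x + y**2 - 4*y - 23.
  f_y = 2*x*y - 4*x + 3*y**2 - 4*y - 4.
Scan x_0 ∈ {−4, ..., 4}. For each x_0, f_y(x_0, y) is a polynomial in y; find its integer roots y ∈ {−4, ..., 4}, then test f_x and f at those candidates.
  x = -4: f_y(-4, y) = 3*y**2 - 12*y + 12; vanishes at y ∈ {2}. (-4, 2): f_x = -3 ≠ 0.
  x = -3: f_y(-3, y) = 3*y**2 - 10*y + 8; vanishes at y ∈ {2}. (-3, 2): f_x = 0, f = 0 — SINGULAR.
  x = -2: f_y(-2, y) = 3*y**2 - 8*y + 4; vanishes at y ∈ {2}. (-2, 2): f_x = -3 ≠ 0.
  x = -1: f_y(-1, y) = 3*y**2 - 6*y; vanishes at y ∈ {0, 2}. (-1, 0): f_x = -8 ≠ 0; (-1, 2): f_x = -12 ≠ 0.
  x = 0: f_y(0, y) = 3*y**2 - 4*y - 4; vanishes at y ∈ {2}. (0, 2): f_x = -27 ≠ 0.
  x = 1: f_y(1, y) = 3*y**2 - 2*y - 8; vanishes at y ∈ {2}. (1, 2): f_x = -48 ≠ 0.
  x = 2: f_y(2, y) = 3*y**2 - 12; vanishes at y ∈ {-2, 2}. (2, -2): f_x = -59 ≠ 0; (2, 2): f_x = -75 ≠ 0.
  x = 3: f_y(3, y) = 3*y**2 + 2*y - 16; vanishes at y ∈ {2}. (3, 2): f_x = -108 ≠ 0.
  x = 4: f_y(4, y) = 3*y**2 + 4*y - 20; vanishes at y ∈ {2}. (4, 2): f_x = -147 ≠ 0.
Only singular point on the grid: (-3, 2).
Classify: substitute x = -3 + u, y = 2 + v and expand: f = -u**3 + u*v**2 + v**3 + v**2.
No constant or linear terms (consistent with a singular point). Quadratic part: v**2. Cubic part: -u**3 + u*v**2 + v**3.
The quadratic part v**2 is a perfect square, so there is a single (double) tangent line v = 0, i.e. y = 2. Restricting the cubic part to that line (v = 0) leaves -u**3 ≠ 0, so f is not divisible by v and the branch is v² ≈ u**3 to lowest order — this is a cusp.
Classification: cusp.


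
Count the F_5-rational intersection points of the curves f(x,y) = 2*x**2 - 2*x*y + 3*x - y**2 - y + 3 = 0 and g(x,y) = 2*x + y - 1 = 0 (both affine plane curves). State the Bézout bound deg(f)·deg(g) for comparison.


Common zeros: {(1, 4), (3, 0)}; count = 2; Bézout bound = 2.

deg(f) = 2, deg(g) = 1, so Bézout bound = 2.
Scan x ∈ F_5. For each x, list the y ∈ F_5 with f(x, y) ≡ 0 and those with g(x, y) ≡ 0 (mod 5); the common zeros in that column are the intersection.
  x = 0: f ≡ 0 at y ∈ ∅; g ≡ 0 at y ∈ {1}; common: ∅.
  x = 1: f ≡ 0 at y ∈ {3, 4}; g ≡ 0 at y ∈ {4}; common: {4}.
  x = 2: f ≡ 0 at y ∈ ∅; g ≡ 0 at y ∈ {2}; common: ∅.
  x = 3: f ≡ 0 at y ∈ {0, 3}; g ≡ 0 at y ∈ {0}; common: {0}.
  x = 4: f ≡ 0 at y ∈ {2, 4}; g ≡ 0 at y ∈ {3}; common: ∅.
Collecting: common zeros = {(1, 4), (3, 0)}, so the count is 2.
Comparison with the Bézout bound: 2 ≤ 2 = deg(f)·deg(g), as expected for curves with no common component (the bound is attained).


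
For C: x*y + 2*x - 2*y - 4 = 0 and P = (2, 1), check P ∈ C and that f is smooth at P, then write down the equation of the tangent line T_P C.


Tangent line at P: 3*x - 6 = 0.

Step 1: f(2, 1) = 0, so P lies on C.
Step 2: partial derivatives
  f_x(x, y) = y + 2, f_y(x, y) = x - 2.
  f_x(P) = 3, f_y(P) = 0 (gradient nonzero, so P is smooth).
Step 3: tangent line at P: 3·(x − 2) + 0·(y − 1) = 0.
Expanding: 3*x - 6 = 0.


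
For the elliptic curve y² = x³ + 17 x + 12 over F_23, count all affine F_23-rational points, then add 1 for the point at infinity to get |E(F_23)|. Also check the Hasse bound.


Affine points = {(0, 9), (0, 14), (2, 10), (2, 13), (4, 11), (4, 12), (6, 10), (6, 13), (8, 4), (8, 19), (10, 3), (10, 20), (11, 9), (11, 14), (12, 9), (12, 14), (14, 2), (14, 21), (15, 10), (15, 13), (17, 4), (17, 19), (18, 3), (18, 20), (19, 8), (19, 15), (20, 7), (20, 16), (21, 4), (21, 19)}; affine count = 30; |E(F_23)| = 31.

Discriminant check: Δ ∝ 4a³ + 27b² = 4·17³ + 27·12² = 4·4913 + 27·144 ≡ 11 (mod 23). Nonzero ⇒ E is nonsingular.
For each x ∈ F_23, compute rhs = x³ + 17·x + 12 mod 23, then count y ∈ F_23 with y² ≡ rhs.
  x = 0: rhs = 12, matching y values: 9, 14 (2 points).
  x = 1: rhs = 7, matching y values: none (0 points).
  x = 2: rhs = 8, matching y values: 10, 13 (2 points).
  x = 3: rhs = 21, matching y values: none (0 points).
  x = 4: rhs = 6, matching y values: 11, 12 (2 points).
  x = 5: rhs = 15, matching y values: none (0 points).
  x = 6: rhs = 8, matching y values: 10, 13 (2 points).
  x = 7: rhs = 14, matching y values: none (0 points).
  x = 8: rhs = 16, matching y values: 4, 19 (2 points).
  x = 9: rhs = 20, matching y values: none (0 points).
  x = 10: rhs = 9, matching y values: 3, 20 (2 points).
  x = 11: rhs = 12, matching y values: 9, 14 (2 points).
  x = 12: rhs = 12, matching y values: 9, 14 (2 points).
  x = 13: rhs = 15, matching y values: none (0 points).
  x = 14: rhs = 4, matching y values: 2, 21 (2 points).
  x = 15: rhs = 8, matching y values: 10, 13 (2 points).
  x = 16: rhs = 10, matching y values: none (0 points).
  x = 17: rhs = 16, matching y values: 4, 19 (2 points).
  x = 18: rhs = 9, matching y values: 3, 20 (2 points).
  x = 19: rhs = 18, matching y values: 8, 15 (2 points).
  x = 20: rhs = 3, matching y values: 7, 16 (2 points).
  x = 21: rhs = 16, matching y values: 4, 19 (2 points).
  x = 22: rhs = 17, matching y values: none (0 points).
Total affine count: 30.
Full point count |E(F_23)| = 30 + 1 = 31.
Hasse bound: |31 − (23+1)| = |7| = 7 ≤ 2√23 ≈ 9.5917 ✓.


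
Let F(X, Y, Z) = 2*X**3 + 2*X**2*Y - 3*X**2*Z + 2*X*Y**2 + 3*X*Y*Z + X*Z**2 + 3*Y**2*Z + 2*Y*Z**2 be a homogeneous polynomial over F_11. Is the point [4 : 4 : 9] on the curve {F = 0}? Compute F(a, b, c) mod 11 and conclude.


F(4,4,9) ≡ 6 (mod 11); P is NOT on the curve.

Evaluate F(4, 4, 9) term-by-term (mod 11).
  2*X**3 ↦ 2·64·1·1 = 128
  2*X**2*Y ↦ 2·16·4·1 = 128
  -3*X**2*Z ↦ -3·16·1·9 = -432
  2*X*Y**2 ↦ 2·4·16·1 = 128
  3*X*Y*Z ↦ 3·4·4·9 = 432
  X*Z**2 ↦ 1·4·1·81 = 324
  3*Y**2*Z ↦ 3·1·16·9 = 432
  2*Y*Z**2 ↦ 2·1·4·81 = 648
Sum: F(4, 4, 9) = (128) + (128) + (-432) + (128) + (432) + (324) + (432) + (648) = 1788.
Reducing mod 11: 1788 ≡ 6 (mod 11).
Since F(a, b, c) ≡ 6 ≠ 0 (mod 11), P does NOT lie on the curve.


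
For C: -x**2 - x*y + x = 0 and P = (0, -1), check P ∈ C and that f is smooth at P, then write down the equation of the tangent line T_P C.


Tangent line at P: 2*x = 0.

Step 1: f(0, -1) = 0, so P lies on C.
Step 2: partial derivatives
  f_x(x, y) = -2*x - y + 1, f_y(x, y) = -x.
  f_x(P) = 2, f_y(P) = 0 (gradient nonzero, so P is smooth).
Step 3: tangent line at P: 2·(x − 0) + 0·(y − -1) = 0.
Expanding: 2*x = 0.


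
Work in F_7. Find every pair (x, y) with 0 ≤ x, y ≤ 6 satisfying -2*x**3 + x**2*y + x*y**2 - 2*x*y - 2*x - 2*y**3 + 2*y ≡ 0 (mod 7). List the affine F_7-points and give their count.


Affine F_7-points: {(0, 0), (0, 1), (0, 6), (1, 2), (1, 4), (1, 5), (2, 5), (3, 5), (4, 6), (6, 6)}; count = 10.

For each of the 49 pairs (x, y) ∈ F_7², evaluate f(x, y) mod 7. Record the zeros.
  x = 0: [0↦0, 1↦0, 2↦2, 3↦1, 4↦6, 5↦5, 6↦0]  zeros at y ∈ {0, 1, 6}
  x = 1: [0↦3, 1↦3, 2↦0, 3↦3, 4↦0, 5↦0, 6↦5]  zeros at y ∈ {2, 4, 5}
  x = 2: [0↦1, 1↦3, 2↦4, 3↦6, 4↦4, 5↦0, 6↦3]  zeros at y ∈ {5}
  x = 3: [0↦3, 1↦2, 2↦2, 3↦5, 4↦6, 5↦0, 6↦3]  zeros at y ∈ {5}
  x = 4: [0↦4, 1↦2, 2↦3, 3↦2, 4↦1, 5↦2, 6↦0]  zeros at y ∈ {6}
  x = 5: [0↦6, 1↦5, 2↦2, 3↦6, 4↦5, 5↦1, 6↦3]  zeros at y ∈ ∅
  x = 6: [0↦4, 1↦6, 2↦1, 3↦5, 4↦6, 5↦6, 6↦0]  zeros at y ∈ {6}
Collecting zeros: affine points = {(0, 0), (0, 1), (0, 6), (1, 2), (1, 4), (1, 5), (2, 5), (3, 5), (4, 6), (6, 6)}.
Total count |C(F_7)_aff| = 10.


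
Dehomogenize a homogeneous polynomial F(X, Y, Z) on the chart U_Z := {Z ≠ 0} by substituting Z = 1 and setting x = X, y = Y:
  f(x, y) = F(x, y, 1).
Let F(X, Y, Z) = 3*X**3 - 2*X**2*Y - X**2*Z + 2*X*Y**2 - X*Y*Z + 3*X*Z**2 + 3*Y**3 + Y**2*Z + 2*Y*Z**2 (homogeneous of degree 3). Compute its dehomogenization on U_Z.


f(x, y) = 3*x**3 - 2*x**2*y - x**2 + 2*x*y**2 - x*y + 3*x + 3*y**3 + y**2 + 2*y

On U_Z we set Z = 1. Each monomial c·X^i·Y^j·Z^k in F becomes c·x^i·y^j·1^k = c·x^i·y^j.
Substituting Z = 1: F(X, Y, 1) = 3*x**3 - 2*x**2*y - x**2 + 2*x*y**2 - x*y + 3*x + 3*y**3 + y**2 + 2*y.
Note: deg(f) ≤ deg(F) = 3; strict inequality happens when F is divisible by Z (lost terms).


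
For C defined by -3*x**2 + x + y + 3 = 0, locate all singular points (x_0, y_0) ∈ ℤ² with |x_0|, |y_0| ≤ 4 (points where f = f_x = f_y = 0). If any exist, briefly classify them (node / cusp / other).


No singular points in the scanned grid; C is smooth there.

Compute partial derivatives:
  f_x = 1 - 6*x.
  f_y = 1.
f_y = 1 is a nonzero constant, so f_y never vanishes: no point (x, y) can satisfy f = f_x = f_y = 0. In particular no (x, y) ∈ {−4, ..., 4}² is singular; the curve is smooth.


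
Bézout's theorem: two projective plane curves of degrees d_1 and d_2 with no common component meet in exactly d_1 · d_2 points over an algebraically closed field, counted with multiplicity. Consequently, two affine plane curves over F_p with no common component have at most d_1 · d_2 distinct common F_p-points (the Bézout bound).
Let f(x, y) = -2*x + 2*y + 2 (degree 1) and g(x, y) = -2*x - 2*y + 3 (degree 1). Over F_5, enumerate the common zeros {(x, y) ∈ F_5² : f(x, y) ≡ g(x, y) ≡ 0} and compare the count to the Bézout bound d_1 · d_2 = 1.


Common zeros: {(0, 4)}; count = 1; Bézout bound = 1.

deg(f) = 1, deg(g) = 1, so Bézout bound = 1.
Scan x ∈ F_5. For each x, list the y ∈ F_5 with f(x, y) ≡ 0 and those with g(x, y) ≡ 0 (mod 5); the common zeros in that column are the intersection.
  x = 0: f ≡ 0 at y ∈ {4}; g ≡ 0 at y ∈ {4}; common: {4}.
  x = 1: f ≡ 0 at y ∈ {0}; g ≡ 0 at y ∈ {3}; common: ∅.
  x = 2: f ≡ 0 at y ∈ {1}; g ≡ 0 at y ∈ {2}; common: ∅.
  x = 3: f ≡ 0 at y ∈ {2}; g ≡ 0 at y ∈ {1}; common: ∅.
  x = 4: f ≡ 0 at y ∈ {3}; g ≡ 0 at y ∈ {0}; common: ∅.
Collecting: common zeros = {(0, 4)}, so the count is 1.
Comparison with the Bézout bound: 1 ≤ 1 = deg(f)·deg(g), as expected for curves with no common component (the bound is attained).


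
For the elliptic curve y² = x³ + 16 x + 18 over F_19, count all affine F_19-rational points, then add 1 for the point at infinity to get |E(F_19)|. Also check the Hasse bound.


Affine points = {(1, 4), (1, 15), (2, 1), (2, 18), (3, 6), (3, 13), (6, 8), (6, 11), (7, 6), (7, 13), (9, 6), (9, 13), (10, 0), (11, 9), (11, 10), (12, 0), (15, 2), (15, 17), (16, 0), (17, 4), (17, 15), (18, 1), (18, 18)}; affine count = 23; |E(F_19)| = 24.

Discriminant check: Δ ∝ 4a³ + 27b² = 4·16³ + 27·18² = 4·4096 + 27·324 ≡ 14 (mod 19). Nonzero ⇒ E is nonsingular.
For each x ∈ F_19, compute rhs = x³ + 16·x + 18 mod 19, then count y ∈ F_19 with y² ≡ rhs.
  x = 0: rhs = 18, matching y values: none (0 points).
  x = 1: rhs = 16, matching y values: 4, 15 (2 points).
  x = 2: rhs = 1, matching y values: 1, 18 (2 points).
  x = 3: rhs = 17, matching y values: 6, 13 (2 points).
  x = 4: rhs = 13, matching y values: none (0 points).
  x = 5: rhs = 14, matching y values: none (0 points).
  x = 6: rhs = 7, matching y values: 8, 11 (2 points).
  x = 7: rhs = 17, matching y values: 6, 13 (2 points).
  x = 8: rhs = 12, matching y values: none (0 points).
  x = 9: rhs = 17, matching y values: 6, 13 (2 points).
  x = 10: rhs = 0, matching y values: 0 (1 points).
  x = 11: rhs = 5, matching y values: 9, 10 (2 points).
  x = 12: rhs = 0, matching y values: 0 (1 points).
  x = 13: rhs = 10, matching y values: none (0 points).
  x = 14: rhs = 3, matching y values: none (0 points).
  x = 15: rhs = 4, matching y values: 2, 17 (2 points).
  x = 16: rhs = 0, matching y values: 0 (1 points).
  x = 17: rhs = 16, matching y values: 4, 15 (2 points).
  x = 18: rhs = 1, matching y values: 1, 18 (2 points).
Total affine count: 23.
Full point count |E(F_19)| = 23 + 1 = 24.
Hasse bound: |24 − (19+1)| = |4| = 4 ≤ 2√19 ≈ 8.7178 ✓.


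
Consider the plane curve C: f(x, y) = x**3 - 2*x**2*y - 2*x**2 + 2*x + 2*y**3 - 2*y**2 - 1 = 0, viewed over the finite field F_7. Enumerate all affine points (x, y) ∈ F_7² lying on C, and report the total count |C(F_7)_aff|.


Affine F_7-points: {(0, 2), (0, 3), (1, 0), (2, 6), (3, 0), (3, 2), (3, 6), (4, 1), (4, 3), (4, 4), (5, 0)}; count = 11.

For each of the 49 pairs (x, y) ∈ F_7², evaluate f(x, y) mod 7. Record the zeros.
  x = 0: [0↦6, 1↦6, 2↦0, 3↦0, 4↦4, 5↦3, 6↦2]  zeros at y ∈ {2, 3}
  x = 1: [0↦0, 1↦5, 2↦4, 3↦2, 4↦4, 5↦1, 6↦5]  zeros at y ∈ {0}
  x = 2: [0↦3, 1↦2, 2↦2, 3↦1, 4↦4, 5↦2, 6↦0]  zeros at y ∈ {6}
  x = 3: [0↦0, 1↦3, 2↦0, 3↦3, 4↦3, 5↦5, 6↦0]  zeros at y ∈ {0, 2, 6}
  x = 4: [0↦4, 1↦0, 2↦4, 3↦0, 4↦0, 5↦2, 6↦4]  zeros at y ∈ {1, 3, 4}
  x = 5: [0↦0, 1↦6, 2↦6, 3↦5, 4↦1, 5↦6, 6↦4]  zeros at y ∈ {0}
  x = 6: [0↦1, 1↦6, 2↦5, 3↦3, 4↦5, 5↦2, 6↦6]  zeros at y ∈ ∅
Collecting zeros: affine points = {(0, 2), (0, 3), (1, 0), (2, 6), (3, 0), (3, 2), (3, 6), (4, 1), (4, 3), (4, 4), (5, 0)}.
Total count |C(F_7)_aff| = 11.


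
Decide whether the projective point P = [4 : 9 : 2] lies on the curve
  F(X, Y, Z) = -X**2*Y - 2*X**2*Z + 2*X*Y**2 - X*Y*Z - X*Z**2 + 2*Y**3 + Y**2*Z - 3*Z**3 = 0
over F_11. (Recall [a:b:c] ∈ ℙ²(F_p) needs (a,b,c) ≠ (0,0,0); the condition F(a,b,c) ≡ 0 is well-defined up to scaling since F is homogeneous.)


F(4,9,2) ≡ 1 (mod 11); P is NOT on the curve.

Evaluate F(4, 9, 2) term-by-term (mod 11).
  -X**2*Y ↦ -1·16·9·1 = -144
  -2*X**2*Z ↦ -2·16·1·2 = -64
  2*X*Y**2 ↦ 2·4·81·1 = 648
  -X*Y*Z ↦ -1·4·9·2 = -72
  -X*Z**2 ↦ -1·4·1·4 = -16
  2*Y**3 ↦ 2·1·729·1 = 1458
  Y**2*Z ↦ 1·1·81·2 = 162
  -3*Z**3 ↦ -3·1·1·8 = -24
Sum: F(4, 9, 2) = (-144) + (-64) + (648) + (-72) + (-16) + (1458) + (162) + (-24) = 1948.
Reducing mod 11: 1948 ≡ 1 (mod 11).
Since F(a, b, c) ≡ 1 ≠ 0 (mod 11), P does NOT lie on the curve.


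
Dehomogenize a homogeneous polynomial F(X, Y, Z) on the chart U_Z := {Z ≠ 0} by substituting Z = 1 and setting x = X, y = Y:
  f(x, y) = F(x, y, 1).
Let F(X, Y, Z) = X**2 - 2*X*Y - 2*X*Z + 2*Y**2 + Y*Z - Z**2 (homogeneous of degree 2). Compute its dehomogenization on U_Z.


f(x, y) = x**2 - 2*x*y - 2*x + 2*y**2 + y - 1

On U_Z we set Z = 1. Each monomial c·X^i·Y^j·Z^k in F becomes c·x^i·y^j·1^k = c·x^i·y^j.
Substituting Z = 1: F(X, Y, 1) = x**2 - 2*x*y - 2*x + 2*y**2 + y - 1.
Note: deg(f) ≤ deg(F) = 2; strict inequality happens when F is divisible by Z (lost terms).


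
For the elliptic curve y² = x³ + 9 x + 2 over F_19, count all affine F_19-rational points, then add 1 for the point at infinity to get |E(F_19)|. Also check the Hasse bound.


Affine points = {(2, 3), (2, 16), (4, 8), (4, 11), (5, 1), (5, 18), (6, 5), (6, 14), (7, 3), (7, 16), (8, 4), (8, 15), (10, 3), (10, 16), (11, 8), (11, 11), (13, 6), (13, 13), (15, 4), (15, 15), (16, 9), (16, 10), (18, 7), (18, 12)}; affine count = 24; |E(F_19)| = 25.

Discriminant check: Δ ∝ 4a³ + 27b² = 4·9³ + 27·2² = 4·729 + 27·4 ≡ 3 (mod 19). Nonzero ⇒ E is nonsingular.
For each x ∈ F_19, compute rhs = x³ + 9·x + 2 mod 19, then count y ∈ F_19 with y² ≡ rhs.
  x = 0: rhs = 2, matching y values: none (0 points).
  x = 1: rhs = 12, matching y values: none (0 points).
  x = 2: rhs = 9, matching y values: 3, 16 (2 points).
  x = 3: rhs = 18, matching y values: none (0 points).
  x = 4: rhs = 7, matching y values: 8, 11 (2 points).
  x = 5: rhs = 1, matching y values: 1, 18 (2 points).
  x = 6: rhs = 6, matching y values: 5, 14 (2 points).
  x = 7: rhs = 9, matching y values: 3, 16 (2 points).
  x = 8: rhs = 16, matching y values: 4, 15 (2 points).
  x = 9: rhs = 14, matching y values: none (0 points).
  x = 10: rhs = 9, matching y values: 3, 16 (2 points).
  x = 11: rhs = 7, matching y values: 8, 11 (2 points).
  x = 12: rhs = 14, matching y values: none (0 points).
  x = 13: rhs = 17, matching y values: 6, 13 (2 points).
  x = 14: rhs = 3, matching y values: none (0 points).
  x = 15: rhs = 16, matching y values: 4, 15 (2 points).
  x = 16: rhs = 5, matching y values: 9, 10 (2 points).
  x = 17: rhs = 14, matching y values: none (0 points).
  x = 18: rhs = 11, matching y values: 7, 12 (2 points).
Total affine count: 24.
Full point count |E(F_19)| = 24 + 1 = 25.
Hasse bound: |25 − (19+1)| = |5| = 5 ≤ 2√19 ≈ 8.7178 ✓.
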